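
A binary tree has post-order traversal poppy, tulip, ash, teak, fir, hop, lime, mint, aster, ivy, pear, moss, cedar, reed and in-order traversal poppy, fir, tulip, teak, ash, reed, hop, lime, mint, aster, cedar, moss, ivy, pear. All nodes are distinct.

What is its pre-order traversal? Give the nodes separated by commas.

The last element of post-order is the root; it splits in-order into left and right subtrees.
Root reed: left subtree has 5 nodes {poppy, fir, tulip, teak, ash}, right has 8 {hop, lime, mint, aster, cedar, moss, ivy, pear}.
  Root fir: left subtree has 1 node {poppy}, right has 3 {tulip, teak, ash}.
    Root teak: left subtree has 1 node {tulip}, right has 1 {ash}.
  Root cedar: left subtree has 4 nodes {hop, lime, mint, aster}, right has 3 {moss, ivy, pear}.
    Root aster: left subtree has 3 nodes {hop, lime, mint}, right has 0 { }.
      Root mint: left subtree has 2 nodes {hop, lime}, right has 0 { }.
        Root lime: left subtree has 1 node {hop}, right has 0 { }.
    Root moss: left subtree has 0 nodes { }, right has 2 {ivy, pear}.
      Root pear: left subtree has 1 node {ivy}, right has 0 { }.

reed, fir, poppy, teak, tulip, ash, cedar, aster, mint, lime, hop, moss, pear, ivy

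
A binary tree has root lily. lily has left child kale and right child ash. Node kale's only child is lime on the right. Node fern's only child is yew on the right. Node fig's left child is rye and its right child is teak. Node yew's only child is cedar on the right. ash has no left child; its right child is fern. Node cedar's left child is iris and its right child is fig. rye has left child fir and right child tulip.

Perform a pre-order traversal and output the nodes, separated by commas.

Pre-order visits the node, then its left subtree, then its right subtree.
Visit lily.
At lily: go left to kale.
  Visit kale.
  At kale: no left child.
  At kale: go right to lime.
    lime is a leaf — visit lime.
At lily: go right to ash.
  Visit ash.
  At ash: no left child.
  At ash: go right to fern.
    Visit fern.
    At fern: no left child.
    At fern: go right to yew.
      Visit yew.
      At yew: no left child.
      At yew: go right to cedar.
        Visit cedar.
        At cedar: go left to iris.
          iris is a leaf — visit iris.
        At cedar: go right to fig.
          Visit fig.
          At fig: go left to rye.
            Visit rye.
            At rye: go left to fir.
              fir is a leaf — visit fir.
            At rye: go right to tulip.
              tulip is a leaf — visit tulip.
          At fig: go right to teak.
            teak is a leaf — visit teak.

lily, kale, lime, ash, fern, yew, cedar, iris, fig, rye, fir, tulip, teak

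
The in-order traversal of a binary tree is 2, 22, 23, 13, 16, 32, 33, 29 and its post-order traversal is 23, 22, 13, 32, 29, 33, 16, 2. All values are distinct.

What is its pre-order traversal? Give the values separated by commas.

The last element of post-order is the root; it splits in-order into left and right subtrees.
Root 2: left subtree has 0 nodes { }, right has 7 {22, 23, 13, 16, 32, 33, 29}.
  Root 16: left subtree has 3 nodes {22, 23, 13}, right has 3 {32, 33, 29}.
    Root 13: left subtree has 2 nodes {22, 23}, right has 0 { }.
      Root 22: left subtree has 0 nodes { }, right has 1 {23}.
    Root 33: left subtree has 1 node {32}, right has 1 {29}.

2, 16, 13, 22, 23, 33, 32, 29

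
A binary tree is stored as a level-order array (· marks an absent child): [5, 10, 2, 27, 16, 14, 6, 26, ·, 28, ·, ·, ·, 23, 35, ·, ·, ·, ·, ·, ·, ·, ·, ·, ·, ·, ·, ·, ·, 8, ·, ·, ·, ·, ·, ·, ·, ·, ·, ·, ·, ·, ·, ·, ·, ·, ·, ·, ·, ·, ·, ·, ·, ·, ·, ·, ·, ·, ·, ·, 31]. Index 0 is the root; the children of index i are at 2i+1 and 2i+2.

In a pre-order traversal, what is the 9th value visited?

Pre-order visits the node, then its left subtree, then its right subtree.
Visit 5.
At 5: go left to 10.
  Visit 10.
  At 10: go left to 27.
    Visit 27.
    At 27: go left to 26.
      26 is a leaf — visit 26.
    At 27: no right child.
  At 10: go right to 16.
    Visit 16.
    At 16: go left to 28.
      28 is a leaf — visit 28.
    At 16: no right child.
At 5: go right to 2.
  Visit 2.
  At 2: go left to 14.
    14 is a leaf — visit 14.
  At 2: go right to 6.
    Visit 6.
    At 6: go left to 23.
      23 is a leaf — visit 23.
    At 6: go right to 35.
      Visit 35.
      At 35: go left to 8.
        Visit 8.
        At 8: no left child.
        At 8: go right to 31.
          31 is a leaf — visit 31.
      At 35: no right child.
Full pre-order sequence: 5, 10, 27, 26, 16, 28, 2, 14, 6, 23, 35, 8, 31.

6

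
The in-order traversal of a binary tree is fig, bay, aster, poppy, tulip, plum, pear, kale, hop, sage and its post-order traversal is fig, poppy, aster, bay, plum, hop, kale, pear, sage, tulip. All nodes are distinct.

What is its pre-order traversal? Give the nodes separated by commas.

The last element of post-order is the root; it splits in-order into left and right subtrees.
Root tulip: left subtree has 4 nodes {fig, bay, aster, poppy}, right has 5 {plum, pear, kale, hop, sage}.
  Root bay: left subtree has 1 node {fig}, right has 2 {aster, poppy}.
    Root aster: left subtree has 0 nodes { }, right has 1 {poppy}.
  Root sage: left subtree has 4 nodes {plum, pear, kale, hop}, right has 0 { }.
    Root pear: left subtree has 1 node {plum}, right has 2 {kale, hop}.
      Root kale: left subtree has 0 nodes { }, right has 1 {hop}.

tulip, bay, fig, aster, poppy, sage, pear, plum, kale, hop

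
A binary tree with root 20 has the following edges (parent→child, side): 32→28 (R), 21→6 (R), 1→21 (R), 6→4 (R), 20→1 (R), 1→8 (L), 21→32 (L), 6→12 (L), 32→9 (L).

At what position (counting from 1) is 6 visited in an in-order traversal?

In-order visits the left subtree, then the node, then the right subtree.
At 20: no left child.
Visit 20.
At 20: go right to 1.
  At 1: go left to 8.
    8 is a leaf — visit 8.
  Visit 1.
  At 1: go right to 21.
    At 21: go left to 32.
      At 32: go left to 9.
        9 is a leaf — visit 9.
      Visit 32.
      At 32: go right to 28.
        28 is a leaf — visit 28.
    Visit 21.
    At 21: go right to 6.
      At 6: go left to 12.
        12 is a leaf — visit 12.
      Visit 6.
      At 6: go right to 4.
        4 is a leaf — visit 4.
Full in-order sequence: 20, 8, 1, 9, 32, 28, 21, 12, 6, 4.

9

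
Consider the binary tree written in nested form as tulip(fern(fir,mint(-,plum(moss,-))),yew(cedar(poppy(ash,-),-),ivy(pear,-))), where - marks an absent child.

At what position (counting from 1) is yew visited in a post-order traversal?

Post-order visits the left subtree, then the right subtree, then the node.
At tulip: go left to fern.
  At fern: go left to fir.
    fir is a leaf — visit fir.
  At fern: go right to mint.
    At mint: no left child.
    At mint: go right to plum.
      At plum: go left to moss.
        moss is a leaf — visit moss.
      At plum: no right child.
      Visit plum.
    Visit mint.
  Visit fern.
At tulip: go right to yew.
  At yew: go left to cedar.
    At cedar: go left to poppy.
      At poppy: go left to ash.
        ash is a leaf — visit ash.
      At poppy: no right child.
      Visit poppy.
    At cedar: no right child.
    Visit cedar.
  At yew: go right to ivy.
    At ivy: go left to pear.
      pear is a leaf — visit pear.
    At ivy: no right child.
    Visit ivy.
  Visit yew.
Visit tulip.
Full post-order sequence: fir, moss, plum, mint, fern, ash, poppy, cedar, pear, ivy, yew, tulip.

11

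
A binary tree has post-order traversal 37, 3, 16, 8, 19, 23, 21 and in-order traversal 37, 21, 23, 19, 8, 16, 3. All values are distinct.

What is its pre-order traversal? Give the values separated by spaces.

21 37 23 19 8 16 3

The last element of post-order is the root; it splits in-order into left and right subtrees.
Root 21: left subtree has 1 node {37}, right has 5 {23, 19, 8, 16, 3}.
  Root 23: left subtree has 0 nodes { }, right has 4 {19, 8, 16, 3}.
    Root 19: left subtree has 0 nodes { }, right has 3 {8, 16, 3}.
      Root 8: left subtree has 0 nodes { }, right has 2 {16, 3}.
        Root 16: left subtree has 0 nodes { }, right has 1 {3}.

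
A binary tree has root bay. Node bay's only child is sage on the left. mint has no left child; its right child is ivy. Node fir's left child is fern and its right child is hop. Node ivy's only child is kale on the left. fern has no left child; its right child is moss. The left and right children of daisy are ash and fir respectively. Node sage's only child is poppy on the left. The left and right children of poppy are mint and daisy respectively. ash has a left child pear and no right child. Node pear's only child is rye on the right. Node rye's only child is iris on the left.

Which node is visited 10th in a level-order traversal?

pear

Level-order visits nodes level by level from the root, left to right within each level.
Level 0: bay
Level 1: sage
Level 2: poppy
Level 3: mint, daisy
Level 4: ivy, ash, fir
Level 5: kale, pear, fern, hop
Level 6: rye, moss
Level 7: iris
Full level-order sequence: bay, sage, poppy, mint, daisy, ivy, ash, fir, kale, pear, fern, hop, rye, moss, iris.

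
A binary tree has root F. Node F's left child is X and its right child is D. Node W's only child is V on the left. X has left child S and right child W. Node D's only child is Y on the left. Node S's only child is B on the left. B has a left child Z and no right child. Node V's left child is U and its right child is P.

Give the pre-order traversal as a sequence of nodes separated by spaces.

Pre-order visits the node, then its left subtree, then its right subtree.
Visit F.
At F: go left to X.
  Visit X.
  At X: go left to S.
    Visit S.
    At S: go left to B.
      Visit B.
      At B: go left to Z.
        Z is a leaf — visit Z.
      At B: no right child.
    At S: no right child.
  At X: go right to W.
    Visit W.
    At W: go left to V.
      Visit V.
      At V: go left to U.
        U is a leaf — visit U.
      At V: go right to P.
        P is a leaf — visit P.
    At W: no right child.
At F: go right to D.
  Visit D.
  At D: go left to Y.
    Y is a leaf — visit Y.
  At D: no right child.

F X S B Z W V U P D Y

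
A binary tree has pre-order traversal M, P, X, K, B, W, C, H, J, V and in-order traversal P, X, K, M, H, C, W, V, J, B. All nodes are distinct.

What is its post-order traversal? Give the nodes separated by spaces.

K X P H C V J W B M

The first element of pre-order is the root; it splits in-order into left and right subtrees.
Root M: left subtree has 3 nodes {P, X, K}, right has 6 {H, C, W, V, J, B}.
  Root P: left subtree has 0 nodes { }, right has 2 {X, K}.
    Root X: left subtree has 0 nodes { }, right has 1 {K}.
  Root B: left subtree has 5 nodes {H, C, W, V, J}, right has 0 { }.
    Root W: left subtree has 2 nodes {H, C}, right has 2 {V, J}.
      Root C: left subtree has 1 node {H}, right has 0 { }.
      Root J: left subtree has 1 node {V}, right has 0 { }.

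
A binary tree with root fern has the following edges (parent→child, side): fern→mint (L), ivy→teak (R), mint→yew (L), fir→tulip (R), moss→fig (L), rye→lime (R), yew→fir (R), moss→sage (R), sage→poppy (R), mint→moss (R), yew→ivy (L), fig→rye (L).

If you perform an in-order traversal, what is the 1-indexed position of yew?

3

In-order visits the left subtree, then the node, then the right subtree.
At fern: go left to mint.
  At mint: go left to yew.
    At yew: go left to ivy.
      At ivy: no left child.
      Visit ivy.
      At ivy: go right to teak.
        teak is a leaf — visit teak.
    Visit yew.
    At yew: go right to fir.
      At fir: no left child.
      Visit fir.
      At fir: go right to tulip.
        tulip is a leaf — visit tulip.
  Visit mint.
  At mint: go right to moss.
    At moss: go left to fig.
      At fig: go left to rye.
        At rye: no left child.
        Visit rye.
        At rye: go right to lime.
          lime is a leaf — visit lime.
      Visit fig.
      At fig: no right child.
    Visit moss.
    At moss: go right to sage.
      At sage: no left child.
      Visit sage.
      At sage: go right to poppy.
        poppy is a leaf — visit poppy.
Visit fern.
At fern: no right child.
Full in-order sequence: ivy, teak, yew, fir, tulip, mint, rye, lime, fig, moss, sage, poppy, fern.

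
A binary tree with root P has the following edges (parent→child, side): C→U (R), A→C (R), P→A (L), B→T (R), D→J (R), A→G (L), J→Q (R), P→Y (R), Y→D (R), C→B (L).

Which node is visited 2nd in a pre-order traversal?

A

Pre-order visits the node, then its left subtree, then its right subtree.
Visit P.
At P: go left to A.
  Visit A.
  At A: go left to G.
    G is a leaf — visit G.
  At A: go right to C.
    Visit C.
    At C: go left to B.
      Visit B.
      At B: no left child.
      At B: go right to T.
        T is a leaf — visit T.
    At C: go right to U.
      U is a leaf — visit U.
At P: go right to Y.
  Visit Y.
  At Y: no left child.
  At Y: go right to D.
    Visit D.
    At D: no left child.
    At D: go right to J.
      Visit J.
      At J: no left child.
      At J: go right to Q.
        Q is a leaf — visit Q.
Full pre-order sequence: P, A, G, C, B, T, U, Y, D, J, Q.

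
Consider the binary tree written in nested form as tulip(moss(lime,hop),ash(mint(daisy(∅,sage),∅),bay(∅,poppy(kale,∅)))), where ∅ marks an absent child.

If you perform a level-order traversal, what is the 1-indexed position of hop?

Level-order visits nodes level by level from the root, left to right within each level.
Level 0: tulip
Level 1: moss, ash
Level 2: lime, hop, mint, bay
Level 3: daisy, poppy
Level 4: sage, kale
Full level-order sequence: tulip, moss, ash, lime, hop, mint, bay, daisy, poppy, sage, kale.

5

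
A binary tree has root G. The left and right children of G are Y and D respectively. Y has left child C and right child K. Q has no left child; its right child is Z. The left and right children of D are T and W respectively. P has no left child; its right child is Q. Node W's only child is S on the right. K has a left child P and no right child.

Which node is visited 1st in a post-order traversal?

C

Post-order visits the left subtree, then the right subtree, then the node.
At G: go left to Y.
  At Y: go left to C.
    C is a leaf — visit C.
  At Y: go right to K.
    At K: go left to P.
      At P: no left child.
      At P: go right to Q.
        At Q: no left child.
        At Q: go right to Z.
          Z is a leaf — visit Z.
        Visit Q.
      Visit P.
    At K: no right child.
    Visit K.
  Visit Y.
At G: go right to D.
  At D: go left to T.
    T is a leaf — visit T.
  At D: go right to W.
    At W: no left child.
    At W: go right to S.
      S is a leaf — visit S.
    Visit W.
  Visit D.
Visit G.
Full post-order sequence: C, Z, Q, P, K, Y, T, S, W, D, G.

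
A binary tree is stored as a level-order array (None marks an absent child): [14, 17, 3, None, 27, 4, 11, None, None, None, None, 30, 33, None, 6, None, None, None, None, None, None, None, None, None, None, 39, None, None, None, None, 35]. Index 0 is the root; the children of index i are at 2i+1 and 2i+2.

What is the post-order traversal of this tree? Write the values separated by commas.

Post-order visits the left subtree, then the right subtree, then the node.
At 14: go left to 17.
  At 17: no left child.
  At 17: go right to 27.
    27 is a leaf — visit 27.
  Visit 17.
At 14: go right to 3.
  At 3: go left to 4.
    At 4: go left to 30.
      30 is a leaf — visit 30.
    At 4: go right to 33.
      At 33: go left to 39.
        39 is a leaf — visit 39.
      At 33: no right child.
      Visit 33.
    Visit 4.
  At 3: go right to 11.
    At 11: no left child.
    At 11: go right to 6.
      At 6: no left child.
      At 6: go right to 35.
        35 is a leaf — visit 35.
      Visit 6.
    Visit 11.
  Visit 3.
Visit 14.

27, 17, 30, 39, 33, 4, 35, 6, 11, 3, 14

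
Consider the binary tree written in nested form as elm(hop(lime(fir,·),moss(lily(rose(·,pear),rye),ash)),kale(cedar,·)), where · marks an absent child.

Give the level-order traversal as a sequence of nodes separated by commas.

elm, hop, kale, lime, moss, cedar, fir, lily, ash, rose, rye, pear

Level-order visits nodes level by level from the root, left to right within each level.
Level 0: elm
Level 1: hop, kale
Level 2: lime, moss, cedar
Level 3: fir, lily, ash
Level 4: rose, rye
Level 5: pear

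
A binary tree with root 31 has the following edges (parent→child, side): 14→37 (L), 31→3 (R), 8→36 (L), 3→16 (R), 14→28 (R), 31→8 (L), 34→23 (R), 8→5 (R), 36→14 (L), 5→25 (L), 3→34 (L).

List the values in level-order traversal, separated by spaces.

Level-order visits nodes level by level from the root, left to right within each level.
Level 0: 31
Level 1: 8, 3
Level 2: 36, 5, 34, 16
Level 3: 14, 25, 23
Level 4: 37, 28

31 8 3 36 5 34 16 14 25 23 37 28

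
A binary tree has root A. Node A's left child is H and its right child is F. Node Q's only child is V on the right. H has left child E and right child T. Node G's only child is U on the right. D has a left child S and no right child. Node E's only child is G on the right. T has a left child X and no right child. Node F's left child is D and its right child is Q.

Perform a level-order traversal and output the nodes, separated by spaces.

A H F E T D Q G X S V U

Level-order visits nodes level by level from the root, left to right within each level.
Level 0: A
Level 1: H, F
Level 2: E, T, D, Q
Level 3: G, X, S, V
Level 4: U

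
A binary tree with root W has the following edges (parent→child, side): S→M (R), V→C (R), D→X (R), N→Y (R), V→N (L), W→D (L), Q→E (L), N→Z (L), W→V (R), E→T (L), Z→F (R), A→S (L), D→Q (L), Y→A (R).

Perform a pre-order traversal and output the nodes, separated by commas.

W, D, Q, E, T, X, V, N, Z, F, Y, A, S, M, C

Pre-order visits the node, then its left subtree, then its right subtree.
Visit W.
At W: go left to D.
  Visit D.
  At D: go left to Q.
    Visit Q.
    At Q: go left to E.
      Visit E.
      At E: go left to T.
        T is a leaf — visit T.
      At E: no right child.
    At Q: no right child.
  At D: go right to X.
    X is a leaf — visit X.
At W: go right to V.
  Visit V.
  At V: go left to N.
    Visit N.
    At N: go left to Z.
      Visit Z.
      At Z: no left child.
      At Z: go right to F.
        F is a leaf — visit F.
    At N: go right to Y.
      Visit Y.
      At Y: no left child.
      At Y: go right to A.
        Visit A.
        At A: go left to S.
          Visit S.
          At S: no left child.
          At S: go right to M.
            M is a leaf — visit M.
        At A: no right child.
  At V: go right to C.
    C is a leaf — visit C.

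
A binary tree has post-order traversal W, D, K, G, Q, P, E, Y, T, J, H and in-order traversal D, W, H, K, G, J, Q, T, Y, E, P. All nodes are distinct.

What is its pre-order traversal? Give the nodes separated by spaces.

The last element of post-order is the root; it splits in-order into left and right subtrees.
Root H: left subtree has 2 nodes {D, W}, right has 8 {K, G, J, Q, T, Y, E, P}.
  Root D: left subtree has 0 nodes { }, right has 1 {W}.
  Root J: left subtree has 2 nodes {K, G}, right has 5 {Q, T, Y, E, P}.
    Root G: left subtree has 1 node {K}, right has 0 { }.
    Root T: left subtree has 1 node {Q}, right has 3 {Y, E, P}.
      Root Y: left subtree has 0 nodes { }, right has 2 {E, P}.
        Root E: left subtree has 0 nodes { }, right has 1 {P}.

H D W J G K T Q Y E P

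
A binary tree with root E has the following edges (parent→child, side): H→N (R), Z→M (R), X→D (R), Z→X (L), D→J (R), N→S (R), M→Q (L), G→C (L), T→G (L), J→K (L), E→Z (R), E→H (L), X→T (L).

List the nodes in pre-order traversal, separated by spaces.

Pre-order visits the node, then its left subtree, then its right subtree.
Visit E.
At E: go left to H.
  Visit H.
  At H: no left child.
  At H: go right to N.
    Visit N.
    At N: no left child.
    At N: go right to S.
      S is a leaf — visit S.
At E: go right to Z.
  Visit Z.
  At Z: go left to X.
    Visit X.
    At X: go left to T.
      Visit T.
      At T: go left to G.
        Visit G.
        At G: go left to C.
          C is a leaf — visit C.
        At G: no right child.
      At T: no right child.
    At X: go right to D.
      Visit D.
      At D: no left child.
      At D: go right to J.
        Visit J.
        At J: go left to K.
          K is a leaf — visit K.
        At J: no right child.
  At Z: go right to M.
    Visit M.
    At M: go left to Q.
      Q is a leaf — visit Q.
    At M: no right child.

E H N S Z X T G C D J K M Q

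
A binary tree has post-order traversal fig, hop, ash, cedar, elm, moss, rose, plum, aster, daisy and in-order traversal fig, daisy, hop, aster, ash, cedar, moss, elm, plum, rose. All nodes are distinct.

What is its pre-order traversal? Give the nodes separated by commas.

The last element of post-order is the root; it splits in-order into left and right subtrees.
Root daisy: left subtree has 1 node {fig}, right has 8 {hop, aster, ash, cedar, moss, elm, plum, rose}.
  Root aster: left subtree has 1 node {hop}, right has 6 {ash, cedar, moss, elm, plum, rose}.
    Root plum: left subtree has 4 nodes {ash, cedar, moss, elm}, right has 1 {rose}.
      Root moss: left subtree has 2 nodes {ash, cedar}, right has 1 {elm}.
        Root cedar: left subtree has 1 node {ash}, right has 0 { }.

daisy, fig, aster, hop, plum, moss, cedar, ash, elm, rose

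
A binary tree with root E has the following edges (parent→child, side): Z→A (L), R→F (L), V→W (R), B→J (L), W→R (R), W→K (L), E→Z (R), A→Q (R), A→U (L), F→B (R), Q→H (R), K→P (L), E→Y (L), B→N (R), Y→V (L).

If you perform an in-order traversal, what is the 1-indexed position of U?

In-order visits the left subtree, then the node, then the right subtree.
At E: go left to Y.
  At Y: go left to V.
    At V: no left child.
    Visit V.
    At V: go right to W.
      At W: go left to K.
        At K: go left to P.
          P is a leaf — visit P.
        Visit K.
        At K: no right child.
      Visit W.
      At W: go right to R.
        At R: go left to F.
          At F: no left child.
          Visit F.
          At F: go right to B.
            At B: go left to J.
              J is a leaf — visit J.
            Visit B.
            At B: go right to N.
              N is a leaf — visit N.
        Visit R.
        At R: no right child.
  Visit Y.
  At Y: no right child.
Visit E.
At E: go right to Z.
  At Z: go left to A.
    At A: go left to U.
      U is a leaf — visit U.
    Visit A.
    At A: go right to Q.
      At Q: no left child.
      Visit Q.
      At Q: go right to H.
        H is a leaf — visit H.
  Visit Z.
  At Z: no right child.
Full in-order sequence: V, P, K, W, F, J, B, N, R, Y, E, U, A, Q, H, Z.

12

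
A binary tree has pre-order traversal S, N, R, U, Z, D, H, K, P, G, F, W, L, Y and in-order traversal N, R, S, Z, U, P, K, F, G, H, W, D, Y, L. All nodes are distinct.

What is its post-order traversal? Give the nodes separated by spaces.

R N Z P F G K W H Y L D U S

The first element of pre-order is the root; it splits in-order into left and right subtrees.
Root S: left subtree has 2 nodes {N, R}, right has 11 {Z, U, P, K, F, G, H, W, D, Y, L}.
  Root N: left subtree has 0 nodes { }, right has 1 {R}.
  Root U: left subtree has 1 node {Z}, right has 9 {P, K, F, G, H, W, D, Y, L}.
    Root D: left subtree has 6 nodes {P, K, F, G, H, W}, right has 2 {Y, L}.
      Root H: left subtree has 4 nodes {P, K, F, G}, right has 1 {W}.
        Root K: left subtree has 1 node {P}, right has 2 {F, G}.
          Root G: left subtree has 1 node {F}, right has 0 { }.
      Root L: left subtree has 1 node {Y}, right has 0 { }.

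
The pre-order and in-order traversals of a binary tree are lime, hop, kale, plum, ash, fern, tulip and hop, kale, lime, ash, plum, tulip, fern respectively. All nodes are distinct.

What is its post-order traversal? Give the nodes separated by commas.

The first element of pre-order is the root; it splits in-order into left and right subtrees.
Root lime: left subtree has 2 nodes {hop, kale}, right has 4 {ash, plum, tulip, fern}.
  Root hop: left subtree has 0 nodes { }, right has 1 {kale}.
  Root plum: left subtree has 1 node {ash}, right has 2 {tulip, fern}.
    Root fern: left subtree has 1 node {tulip}, right has 0 { }.

kale, hop, ash, tulip, fern, plum, lime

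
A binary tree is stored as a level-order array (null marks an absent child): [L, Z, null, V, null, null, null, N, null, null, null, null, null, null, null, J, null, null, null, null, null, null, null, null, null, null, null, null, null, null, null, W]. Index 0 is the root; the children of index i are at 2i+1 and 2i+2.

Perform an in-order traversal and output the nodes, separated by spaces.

W J N V Z L

In-order visits the left subtree, then the node, then the right subtree.
At L: go left to Z.
  At Z: go left to V.
    At V: go left to N.
      At N: go left to J.
        At J: go left to W.
          W is a leaf — visit W.
        Visit J.
        At J: no right child.
      Visit N.
      At N: no right child.
    Visit V.
    At V: no right child.
  Visit Z.
  At Z: no right child.
Visit L.
At L: no right child.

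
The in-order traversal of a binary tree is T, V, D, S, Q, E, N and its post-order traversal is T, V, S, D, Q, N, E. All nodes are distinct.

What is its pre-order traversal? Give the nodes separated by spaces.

The last element of post-order is the root; it splits in-order into left and right subtrees.
Root E: left subtree has 5 nodes {T, V, D, S, Q}, right has 1 {N}.
  Root Q: left subtree has 4 nodes {T, V, D, S}, right has 0 { }.
    Root D: left subtree has 2 nodes {T, V}, right has 1 {S}.
      Root V: left subtree has 1 node {T}, right has 0 { }.

E Q D V T S N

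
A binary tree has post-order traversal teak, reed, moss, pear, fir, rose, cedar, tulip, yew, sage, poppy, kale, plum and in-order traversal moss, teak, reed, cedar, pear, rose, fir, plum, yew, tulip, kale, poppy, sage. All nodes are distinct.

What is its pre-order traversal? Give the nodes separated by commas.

plum, cedar, moss, reed, teak, rose, pear, fir, kale, yew, tulip, poppy, sage

The last element of post-order is the root; it splits in-order into left and right subtrees.
Root plum: left subtree has 7 nodes {moss, teak, reed, cedar, pear, rose, fir}, right has 5 {yew, tulip, kale, poppy, sage}.
  Root cedar: left subtree has 3 nodes {moss, teak, reed}, right has 3 {pear, rose, fir}.
    Root moss: left subtree has 0 nodes { }, right has 2 {teak, reed}.
      Root reed: left subtree has 1 node {teak}, right has 0 { }.
    Root rose: left subtree has 1 node {pear}, right has 1 {fir}.
  Root kale: left subtree has 2 nodes {yew, tulip}, right has 2 {poppy, sage}.
    Root yew: left subtree has 0 nodes { }, right has 1 {tulip}.
    Root poppy: left subtree has 0 nodes { }, right has 1 {sage}.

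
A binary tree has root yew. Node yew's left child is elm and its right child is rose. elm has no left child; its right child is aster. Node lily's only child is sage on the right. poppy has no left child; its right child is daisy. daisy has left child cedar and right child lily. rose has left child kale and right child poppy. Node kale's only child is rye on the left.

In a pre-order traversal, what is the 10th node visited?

lily

Pre-order visits the node, then its left subtree, then its right subtree.
Visit yew.
At yew: go left to elm.
  Visit elm.
  At elm: no left child.
  At elm: go right to aster.
    aster is a leaf — visit aster.
At yew: go right to rose.
  Visit rose.
  At rose: go left to kale.
    Visit kale.
    At kale: go left to rye.
      rye is a leaf — visit rye.
    At kale: no right child.
  At rose: go right to poppy.
    Visit poppy.
    At poppy: no left child.
    At poppy: go right to daisy.
      Visit daisy.
      At daisy: go left to cedar.
        cedar is a leaf — visit cedar.
      At daisy: go right to lily.
        Visit lily.
        At lily: no left child.
        At lily: go right to sage.
          sage is a leaf — visit sage.
Full pre-order sequence: yew, elm, aster, rose, kale, rye, poppy, daisy, cedar, lily, sage.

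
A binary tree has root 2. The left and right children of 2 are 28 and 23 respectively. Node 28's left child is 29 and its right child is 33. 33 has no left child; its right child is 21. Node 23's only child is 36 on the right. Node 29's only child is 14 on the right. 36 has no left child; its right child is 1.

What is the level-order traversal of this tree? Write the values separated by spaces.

2 28 23 29 33 36 14 21 1

Level-order visits nodes level by level from the root, left to right within each level.
Level 0: 2
Level 1: 28, 23
Level 2: 29, 33, 36
Level 3: 14, 21, 1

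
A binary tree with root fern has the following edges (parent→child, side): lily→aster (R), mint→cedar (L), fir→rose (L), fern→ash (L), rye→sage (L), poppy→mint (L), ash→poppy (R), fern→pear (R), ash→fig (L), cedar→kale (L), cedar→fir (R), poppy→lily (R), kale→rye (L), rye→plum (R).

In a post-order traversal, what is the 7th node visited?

Post-order visits the left subtree, then the right subtree, then the node.
At fern: go left to ash.
  At ash: go left to fig.
    fig is a leaf — visit fig.
  At ash: go right to poppy.
    At poppy: go left to mint.
      At mint: go left to cedar.
        At cedar: go left to kale.
          At kale: go left to rye.
            At rye: go left to sage.
              sage is a leaf — visit sage.
            At rye: go right to plum.
              plum is a leaf — visit plum.
            Visit rye.
          At kale: no right child.
          Visit kale.
        At cedar: go right to fir.
          At fir: go left to rose.
            rose is a leaf — visit rose.
          At fir: no right child.
          Visit fir.
        Visit cedar.
      At mint: no right child.
      Visit mint.
    At poppy: go right to lily.
      At lily: no left child.
      At lily: go right to aster.
        aster is a leaf — visit aster.
      Visit lily.
    Visit poppy.
  Visit ash.
At fern: go right to pear.
  pear is a leaf — visit pear.
Visit fern.
Full post-order sequence: fig, sage, plum, rye, kale, rose, fir, cedar, mint, aster, lily, poppy, ash, pear, fern.

fir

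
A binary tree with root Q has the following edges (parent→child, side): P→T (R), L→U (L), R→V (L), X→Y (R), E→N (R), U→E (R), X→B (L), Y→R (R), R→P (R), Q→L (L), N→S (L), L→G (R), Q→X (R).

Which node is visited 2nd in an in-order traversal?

E

In-order visits the left subtree, then the node, then the right subtree.
At Q: go left to L.
  At L: go left to U.
    At U: no left child.
    Visit U.
    At U: go right to E.
      At E: no left child.
      Visit E.
      At E: go right to N.
        At N: go left to S.
          S is a leaf — visit S.
        Visit N.
        At N: no right child.
  Visit L.
  At L: go right to G.
    G is a leaf — visit G.
Visit Q.
At Q: go right to X.
  At X: go left to B.
    B is a leaf — visit B.
  Visit X.
  At X: go right to Y.
    At Y: no left child.
    Visit Y.
    At Y: go right to R.
      At R: go left to V.
        V is a leaf — visit V.
      Visit R.
      At R: go right to P.
        At P: no left child.
        Visit P.
        At P: go right to T.
          T is a leaf — visit T.
Full in-order sequence: U, E, S, N, L, G, Q, B, X, Y, V, R, P, T.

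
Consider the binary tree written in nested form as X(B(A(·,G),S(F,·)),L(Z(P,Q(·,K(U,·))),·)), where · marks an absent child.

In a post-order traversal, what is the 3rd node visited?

F

Post-order visits the left subtree, then the right subtree, then the node.
At X: go left to B.
  At B: go left to A.
    At A: no left child.
    At A: go right to G.
      G is a leaf — visit G.
    Visit A.
  At B: go right to S.
    At S: go left to F.
      F is a leaf — visit F.
    At S: no right child.
    Visit S.
  Visit B.
At X: go right to L.
  At L: go left to Z.
    At Z: go left to P.
      P is a leaf — visit P.
    At Z: go right to Q.
      At Q: no left child.
      At Q: go right to K.
        At K: go left to U.
          U is a leaf — visit U.
        At K: no right child.
        Visit K.
      Visit Q.
    Visit Z.
  At L: no right child.
  Visit L.
Visit X.
Full post-order sequence: G, A, F, S, B, P, U, K, Q, Z, L, X.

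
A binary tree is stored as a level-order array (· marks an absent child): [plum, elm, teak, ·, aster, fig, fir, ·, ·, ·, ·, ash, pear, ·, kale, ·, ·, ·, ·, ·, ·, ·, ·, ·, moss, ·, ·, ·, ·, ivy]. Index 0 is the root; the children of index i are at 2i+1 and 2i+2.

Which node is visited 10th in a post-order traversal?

teak

Post-order visits the left subtree, then the right subtree, then the node.
At plum: go left to elm.
  At elm: no left child.
  At elm: go right to aster.
    aster is a leaf — visit aster.
  Visit elm.
At plum: go right to teak.
  At teak: go left to fig.
    At fig: go left to ash.
      At ash: no left child.
      At ash: go right to moss.
        moss is a leaf — visit moss.
      Visit ash.
    At fig: go right to pear.
      pear is a leaf — visit pear.
    Visit fig.
  At teak: go right to fir.
    At fir: no left child.
    At fir: go right to kale.
      At kale: go left to ivy.
        ivy is a leaf — visit ivy.
      At kale: no right child.
      Visit kale.
    Visit fir.
  Visit teak.
Visit plum.
Full post-order sequence: aster, elm, moss, ash, pear, fig, ivy, kale, fir, teak, plum.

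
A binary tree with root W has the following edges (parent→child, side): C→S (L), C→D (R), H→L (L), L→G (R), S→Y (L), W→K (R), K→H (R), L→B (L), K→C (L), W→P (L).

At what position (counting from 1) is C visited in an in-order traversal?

In-order visits the left subtree, then the node, then the right subtree.
At W: go left to P.
  P is a leaf — visit P.
Visit W.
At W: go right to K.
  At K: go left to C.
    At C: go left to S.
      At S: go left to Y.
        Y is a leaf — visit Y.
      Visit S.
      At S: no right child.
    Visit C.
    At C: go right to D.
      D is a leaf — visit D.
  Visit K.
  At K: go right to H.
    At H: go left to L.
      At L: go left to B.
        B is a leaf — visit B.
      Visit L.
      At L: go right to G.
        G is a leaf — visit G.
    Visit H.
    At H: no right child.
Full in-order sequence: P, W, Y, S, C, D, K, B, L, G, H.

5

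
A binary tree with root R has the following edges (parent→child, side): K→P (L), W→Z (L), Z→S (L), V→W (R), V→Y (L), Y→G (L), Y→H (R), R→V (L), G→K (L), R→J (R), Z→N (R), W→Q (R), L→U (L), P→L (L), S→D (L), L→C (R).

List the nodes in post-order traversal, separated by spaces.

U C L P K G H Y D S N Z Q W V J R

Post-order visits the left subtree, then the right subtree, then the node.
At R: go left to V.
  At V: go left to Y.
    At Y: go left to G.
      At G: go left to K.
        At K: go left to P.
          At P: go left to L.
            At L: go left to U.
              U is a leaf — visit U.
            At L: go right to C.
              C is a leaf — visit C.
            Visit L.
          At P: no right child.
          Visit P.
        At K: no right child.
        Visit K.
      At G: no right child.
      Visit G.
    At Y: go right to H.
      H is a leaf — visit H.
    Visit Y.
  At V: go right to W.
    At W: go left to Z.
      At Z: go left to S.
        At S: go left to D.
          D is a leaf — visit D.
        At S: no right child.
        Visit S.
      At Z: go right to N.
        N is a leaf — visit N.
      Visit Z.
    At W: go right to Q.
      Q is a leaf — visit Q.
    Visit W.
  Visit V.
At R: go right to J.
  J is a leaf — visit J.
Visit R.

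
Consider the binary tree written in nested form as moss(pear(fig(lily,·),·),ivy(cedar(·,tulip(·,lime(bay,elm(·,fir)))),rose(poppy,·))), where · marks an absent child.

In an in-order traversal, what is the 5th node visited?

In-order visits the left subtree, then the node, then the right subtree.
At moss: go left to pear.
  At pear: go left to fig.
    At fig: go left to lily.
      lily is a leaf — visit lily.
    Visit fig.
    At fig: no right child.
  Visit pear.
  At pear: no right child.
Visit moss.
At moss: go right to ivy.
  At ivy: go left to cedar.
    At cedar: no left child.
    Visit cedar.
    At cedar: go right to tulip.
      At tulip: no left child.
      Visit tulip.
      At tulip: go right to lime.
        At lime: go left to bay.
          bay is a leaf — visit bay.
        Visit lime.
        At lime: go right to elm.
          At elm: no left child.
          Visit elm.
          At elm: go right to fir.
            fir is a leaf — visit fir.
  Visit ivy.
  At ivy: go right to rose.
    At rose: go left to poppy.
      poppy is a leaf — visit poppy.
    Visit rose.
    At rose: no right child.
Full in-order sequence: lily, fig, pear, moss, cedar, tulip, bay, lime, elm, fir, ivy, poppy, rose.

cedar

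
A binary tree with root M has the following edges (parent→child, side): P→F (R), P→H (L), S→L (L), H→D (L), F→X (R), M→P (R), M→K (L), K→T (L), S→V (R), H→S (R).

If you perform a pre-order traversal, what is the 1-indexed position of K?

2

Pre-order visits the node, then its left subtree, then its right subtree.
Visit M.
At M: go left to K.
  Visit K.
  At K: go left to T.
    T is a leaf — visit T.
  At K: no right child.
At M: go right to P.
  Visit P.
  At P: go left to H.
    Visit H.
    At H: go left to D.
      D is a leaf — visit D.
    At H: go right to S.
      Visit S.
      At S: go left to L.
        L is a leaf — visit L.
      At S: go right to V.
        V is a leaf — visit V.
  At P: go right to F.
    Visit F.
    At F: no left child.
    At F: go right to X.
      X is a leaf — visit X.
Full pre-order sequence: M, K, T, P, H, D, S, L, V, F, X.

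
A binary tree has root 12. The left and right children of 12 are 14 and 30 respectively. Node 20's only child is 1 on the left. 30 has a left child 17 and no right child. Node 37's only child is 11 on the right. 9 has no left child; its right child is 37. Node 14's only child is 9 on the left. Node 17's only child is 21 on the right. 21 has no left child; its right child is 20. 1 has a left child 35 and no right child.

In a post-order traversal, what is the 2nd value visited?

Post-order visits the left subtree, then the right subtree, then the node.
At 12: go left to 14.
  At 14: go left to 9.
    At 9: no left child.
    At 9: go right to 37.
      At 37: no left child.
      At 37: go right to 11.
        11 is a leaf — visit 11.
      Visit 37.
    Visit 9.
  At 14: no right child.
  Visit 14.
At 12: go right to 30.
  At 30: go left to 17.
    At 17: no left child.
    At 17: go right to 21.
      At 21: no left child.
      At 21: go right to 20.
        At 20: go left to 1.
          At 1: go left to 35.
            35 is a leaf — visit 35.
          At 1: no right child.
          Visit 1.
        At 20: no right child.
        Visit 20.
      Visit 21.
    Visit 17.
  At 30: no right child.
  Visit 30.
Visit 12.
Full post-order sequence: 11, 37, 9, 14, 35, 1, 20, 21, 17, 30, 12.

37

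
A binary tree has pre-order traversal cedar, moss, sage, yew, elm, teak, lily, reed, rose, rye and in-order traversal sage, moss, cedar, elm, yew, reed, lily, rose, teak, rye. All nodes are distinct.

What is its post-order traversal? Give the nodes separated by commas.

sage, moss, elm, reed, rose, lily, rye, teak, yew, cedar

The first element of pre-order is the root; it splits in-order into left and right subtrees.
Root cedar: left subtree has 2 nodes {sage, moss}, right has 7 {elm, yew, reed, lily, rose, teak, rye}.
  Root moss: left subtree has 1 node {sage}, right has 0 { }.
  Root yew: left subtree has 1 node {elm}, right has 5 {reed, lily, rose, teak, rye}.
    Root teak: left subtree has 3 nodes {reed, lily, rose}, right has 1 {rye}.
      Root lily: left subtree has 1 node {reed}, right has 1 {rose}.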